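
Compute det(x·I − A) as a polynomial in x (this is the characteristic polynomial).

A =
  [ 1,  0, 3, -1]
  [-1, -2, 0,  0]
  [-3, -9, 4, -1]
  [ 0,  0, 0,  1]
x^4 - 4*x^3 + 6*x^2 - 4*x + 1

Expanding det(x·I − A) (e.g. by cofactor expansion or by noting that A is similar to its Jordan form J, which has the same characteristic polynomial as A) gives
  χ_A(x) = x^4 - 4*x^3 + 6*x^2 - 4*x + 1
which factors as (x - 1)^4. The eigenvalues (with algebraic multiplicities) are λ = 1 with multiplicity 4.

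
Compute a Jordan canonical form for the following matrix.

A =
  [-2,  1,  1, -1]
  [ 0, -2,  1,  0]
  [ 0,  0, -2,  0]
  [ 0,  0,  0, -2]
J_3(-2) ⊕ J_1(-2)

The characteristic polynomial is
  det(x·I − A) = x^4 + 8*x^3 + 24*x^2 + 32*x + 16 = (x + 2)^4

Eigenvalues and multiplicities (the geometric multiplicity of λ is n − rank(A − λI), which equals the number of Jordan blocks for λ):
  λ = -2: algebraic multiplicity = 4, geometric multiplicity = 2

Determining the block sizes for each eigenvalue:
  λ = -2: with am = 4 and gm = 2, the partition is not yet determined (e.g. several partitions of 4 into 2 parts exist). Let N = A − (-2)·I. Computing rank(N^1) = 2, rank(N^2) = 1, rank(N^3) = 0; the number of blocks of size ≥ j is rank(N^{j−1}) − rank(N^j), giving [2, 1, 1]. So we have 1 block(s) of size 3, 1 block(s) of size 1 → block sizes [3, 1]

Assembling the blocks gives a Jordan form
J =
  [-2,  1,  0,  0]
  [ 0, -2,  1,  0]
  [ 0,  0, -2,  0]
  [ 0,  0,  0, -2]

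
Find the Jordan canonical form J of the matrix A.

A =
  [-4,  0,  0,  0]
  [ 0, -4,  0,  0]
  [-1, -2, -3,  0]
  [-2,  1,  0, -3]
J_1(-4) ⊕ J_1(-4) ⊕ J_1(-3) ⊕ J_1(-3)

The characteristic polynomial is
  det(x·I − A) = x^4 + 14*x^3 + 73*x^2 + 168*x + 144 = (x + 3)^2*(x + 4)^2

Eigenvalues and multiplicities (the geometric multiplicity of λ is n − rank(A − λI), which equals the number of Jordan blocks for λ):
  λ = -4: algebraic multiplicity = 2, geometric multiplicity = 2
  λ = -3: algebraic multiplicity = 2, geometric multiplicity = 2

Determining the block sizes for each eigenvalue:
  λ = -4: gm = am = 2, so every block has size 1 → block sizes [1, 1]
  λ = -3: gm = am = 2, so every block has size 1 → block sizes [1, 1]

Assembling the blocks gives a Jordan form
J =
  [-4,  0,  0,  0]
  [ 0, -4,  0,  0]
  [ 0,  0, -3,  0]
  [ 0,  0,  0, -3]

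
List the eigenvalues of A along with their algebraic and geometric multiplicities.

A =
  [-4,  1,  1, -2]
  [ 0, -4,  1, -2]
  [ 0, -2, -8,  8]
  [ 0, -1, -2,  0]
λ = -4: alg = 4, geom = 2

Step 1 — factor the characteristic polynomial to read off the algebraic multiplicities:
  χ_A(x) = (x + 4)^4

Step 2 — compute geometric multiplicities via the rank-nullity identity g(λ) = n − rank(A − λI):
  rank(A − (-4)·I) = 2, so dim ker(A − (-4)·I) = n − 2 = 2

Summary:
  λ = -4: algebraic multiplicity = 4, geometric multiplicity = 2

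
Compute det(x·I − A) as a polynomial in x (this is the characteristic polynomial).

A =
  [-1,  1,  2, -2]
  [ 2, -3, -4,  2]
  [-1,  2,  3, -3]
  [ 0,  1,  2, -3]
x^4 + 4*x^3 + 6*x^2 + 4*x + 1

Expanding det(x·I − A) (e.g. by cofactor expansion or by noting that A is similar to its Jordan form J, which has the same characteristic polynomial as A) gives
  χ_A(x) = x^4 + 4*x^3 + 6*x^2 + 4*x + 1
which factors as (x + 1)^4. The eigenvalues (with algebraic multiplicities) are λ = -1 with multiplicity 4.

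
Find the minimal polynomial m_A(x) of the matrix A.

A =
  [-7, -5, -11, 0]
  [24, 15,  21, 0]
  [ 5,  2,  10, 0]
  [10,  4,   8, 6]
x^3 - 18*x^2 + 108*x - 216

The characteristic polynomial is χ_A(x) = (x - 6)^4, so the eigenvalues are known. The minimal polynomial is
  m_A(x) = Π_λ (x − λ)^{k_λ}
where k_λ is the size of the *largest* Jordan block for λ (equivalently, the smallest k with (A − λI)^k v = 0 for every generalised eigenvector v of λ).

  λ = 6: largest Jordan block has size 3, contributing (x − 6)^3

So m_A(x) = (x - 6)^3 = x^3 - 18*x^2 + 108*x - 216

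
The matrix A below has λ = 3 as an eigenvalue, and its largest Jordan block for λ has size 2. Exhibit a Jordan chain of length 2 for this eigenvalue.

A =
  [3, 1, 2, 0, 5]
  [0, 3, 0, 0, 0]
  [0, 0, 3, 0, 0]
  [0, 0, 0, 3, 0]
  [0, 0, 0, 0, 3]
A Jordan chain for λ = 3 of length 2:
v_1 = (1, 0, 0, 0, 0)ᵀ
v_2 = (0, 1, 0, 0, 0)ᵀ

Let N = A − (3)·I. We want v_2 with N^2 v_2 = 0 but N^1 v_2 ≠ 0; then v_{j-1} := N · v_j for j = 2, …, 2.

Pick v_2 = (0, 1, 0, 0, 0)ᵀ.
Then v_1 = N · v_2 = (1, 0, 0, 0, 0)ᵀ.

Sanity check: (A − (3)·I) v_1 = (0, 0, 0, 0, 0)ᵀ = 0. ✓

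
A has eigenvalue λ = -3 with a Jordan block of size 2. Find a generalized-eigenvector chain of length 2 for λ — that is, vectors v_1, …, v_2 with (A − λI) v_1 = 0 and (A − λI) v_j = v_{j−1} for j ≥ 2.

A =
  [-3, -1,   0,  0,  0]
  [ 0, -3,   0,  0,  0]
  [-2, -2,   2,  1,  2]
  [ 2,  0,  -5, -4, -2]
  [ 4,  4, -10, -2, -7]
A Jordan chain for λ = -3 of length 2:
v_1 = (0, 0, -2, 2, 4)ᵀ
v_2 = (1, 0, 0, 0, 0)ᵀ

Let N = A − (-3)·I. We want v_2 with N^2 v_2 = 0 but N^1 v_2 ≠ 0; then v_{j-1} := N · v_j for j = 2, …, 2.

Pick v_2 = (1, 0, 0, 0, 0)ᵀ.
Then v_1 = N · v_2 = (0, 0, -2, 2, 4)ᵀ.

Sanity check: (A − (-3)·I) v_1 = (0, 0, 0, 0, 0)ᵀ = 0. ✓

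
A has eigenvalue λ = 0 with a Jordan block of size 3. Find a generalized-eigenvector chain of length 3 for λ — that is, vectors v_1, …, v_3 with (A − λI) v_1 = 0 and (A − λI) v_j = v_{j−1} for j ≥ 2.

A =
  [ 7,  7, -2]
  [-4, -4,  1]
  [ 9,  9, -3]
A Jordan chain for λ = 0 of length 3:
v_1 = (3, -3, 0)ᵀ
v_2 = (7, -4, 9)ᵀ
v_3 = (1, 0, 0)ᵀ

Let N = A − (0)·I. We want v_3 with N^3 v_3 = 0 but N^2 v_3 ≠ 0; then v_{j-1} := N · v_j for j = 3, …, 2.

Pick v_3 = (1, 0, 0)ᵀ.
Then v_2 = N · v_3 = (7, -4, 9)ᵀ.
Then v_1 = N · v_2 = (3, -3, 0)ᵀ.

Sanity check: (A − (0)·I) v_1 = (0, 0, 0)ᵀ = 0. ✓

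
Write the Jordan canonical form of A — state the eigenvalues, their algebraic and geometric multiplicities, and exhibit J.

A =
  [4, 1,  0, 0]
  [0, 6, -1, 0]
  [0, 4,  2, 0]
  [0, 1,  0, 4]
J_3(4) ⊕ J_1(4)

The characteristic polynomial is
  det(x·I − A) = x^4 - 16*x^3 + 96*x^2 - 256*x + 256 = (x - 4)^4

Eigenvalues and multiplicities (the geometric multiplicity of λ is n − rank(A − λI), which equals the number of Jordan blocks for λ):
  λ = 4: algebraic multiplicity = 4, geometric multiplicity = 2

Determining the block sizes for each eigenvalue:
  λ = 4: with am = 4 and gm = 2, the partition is not yet determined (e.g. several partitions of 4 into 2 parts exist). Let N = A − (4)·I. Computing rank(N^1) = 2, rank(N^2) = 1, rank(N^3) = 0; the number of blocks of size ≥ j is rank(N^{j−1}) − rank(N^j), giving [2, 1, 1]. So we have 1 block(s) of size 3, 1 block(s) of size 1 → block sizes [3, 1]

Assembling the blocks gives a Jordan form
J =
  [4, 1, 0, 0]
  [0, 4, 1, 0]
  [0, 0, 4, 0]
  [0, 0, 0, 4]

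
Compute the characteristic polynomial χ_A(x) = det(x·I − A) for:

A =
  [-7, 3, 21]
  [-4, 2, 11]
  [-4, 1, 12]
x^3 - 7*x^2 + 11*x - 5

Expanding det(x·I − A) (e.g. by cofactor expansion or by noting that A is similar to its Jordan form J, which has the same characteristic polynomial as A) gives
  χ_A(x) = x^3 - 7*x^2 + 11*x - 5
which factors as (x - 5)*(x - 1)^2. The eigenvalues (with algebraic multiplicities) are λ = 1 with multiplicity 2, λ = 5 with multiplicity 1.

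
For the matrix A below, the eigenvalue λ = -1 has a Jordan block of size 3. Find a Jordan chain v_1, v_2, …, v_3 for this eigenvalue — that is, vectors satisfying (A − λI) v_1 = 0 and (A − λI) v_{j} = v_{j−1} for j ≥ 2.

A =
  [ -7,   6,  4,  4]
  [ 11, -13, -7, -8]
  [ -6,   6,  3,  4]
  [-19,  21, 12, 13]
A Jordan chain for λ = -1 of length 3:
v_1 = (2, -4, 2, 7)ᵀ
v_2 = (-6, 11, -6, -19)ᵀ
v_3 = (1, 0, 0, 0)ᵀ

Let N = A − (-1)·I. We want v_3 with N^3 v_3 = 0 but N^2 v_3 ≠ 0; then v_{j-1} := N · v_j for j = 3, …, 2.

Pick v_3 = (1, 0, 0, 0)ᵀ.
Then v_2 = N · v_3 = (-6, 11, -6, -19)ᵀ.
Then v_1 = N · v_2 = (2, -4, 2, 7)ᵀ.

Sanity check: (A − (-1)·I) v_1 = (0, 0, 0, 0)ᵀ = 0. ✓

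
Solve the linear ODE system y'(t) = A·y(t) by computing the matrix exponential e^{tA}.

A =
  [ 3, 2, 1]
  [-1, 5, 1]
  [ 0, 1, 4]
e^{tA} =
  [-t^2*exp(4*t)/2 - t*exp(4*t) + exp(4*t), t^2*exp(4*t)/2 + 2*t*exp(4*t), t^2*exp(4*t)/2 + t*exp(4*t)]
  [-t*exp(4*t), t*exp(4*t) + exp(4*t), t*exp(4*t)]
  [-t^2*exp(4*t)/2, t^2*exp(4*t)/2 + t*exp(4*t), t^2*exp(4*t)/2 + exp(4*t)]

Strategy: write A = P · J · P⁻¹ where J is a Jordan canonical form, so e^{tA} = P · e^{tJ} · P⁻¹, and e^{tJ} can be computed block-by-block.

A has Jordan form
J =
  [4, 1, 0]
  [0, 4, 1]
  [0, 0, 4]
(up to reordering of blocks).

Per-block formulas:
  For a 3×3 Jordan block J_3(4): exp(t · J_3(4)) = e^(4t)·(I + t·N + (t^2/2)·N^2), where N is the 3×3 nilpotent shift.

After assembling e^{tJ} and conjugating by P, we get:

e^{tA} =
  [-t^2*exp(4*t)/2 - t*exp(4*t) + exp(4*t), t^2*exp(4*t)/2 + 2*t*exp(4*t), t^2*exp(4*t)/2 + t*exp(4*t)]
  [-t*exp(4*t), t*exp(4*t) + exp(4*t), t*exp(4*t)]
  [-t^2*exp(4*t)/2, t^2*exp(4*t)/2 + t*exp(4*t), t^2*exp(4*t)/2 + exp(4*t)]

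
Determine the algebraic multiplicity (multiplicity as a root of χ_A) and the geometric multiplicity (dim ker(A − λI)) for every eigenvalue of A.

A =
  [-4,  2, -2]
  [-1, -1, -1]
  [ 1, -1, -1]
λ = -2: alg = 3, geom = 2

Step 1 — factor the characteristic polynomial to read off the algebraic multiplicities:
  χ_A(x) = (x + 2)^3

Step 2 — compute geometric multiplicities via the rank-nullity identity g(λ) = n − rank(A − λI):
  rank(A − (-2)·I) = 1, so dim ker(A − (-2)·I) = n − 1 = 2

Summary:
  λ = -2: algebraic multiplicity = 3, geometric multiplicity = 2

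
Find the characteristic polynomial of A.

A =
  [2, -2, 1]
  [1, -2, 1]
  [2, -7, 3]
x^3 - 3*x^2 + 3*x - 1

Expanding det(x·I − A) (e.g. by cofactor expansion or by noting that A is similar to its Jordan form J, which has the same characteristic polynomial as A) gives
  χ_A(x) = x^3 - 3*x^2 + 3*x - 1
which factors as (x - 1)^3. The eigenvalues (with algebraic multiplicities) are λ = 1 with multiplicity 3.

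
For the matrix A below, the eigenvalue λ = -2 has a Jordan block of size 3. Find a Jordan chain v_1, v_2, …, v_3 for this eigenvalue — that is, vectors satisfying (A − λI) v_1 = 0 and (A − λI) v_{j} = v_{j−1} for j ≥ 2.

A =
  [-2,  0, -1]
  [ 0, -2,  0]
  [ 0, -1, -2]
A Jordan chain for λ = -2 of length 3:
v_1 = (1, 0, 0)ᵀ
v_2 = (0, 0, -1)ᵀ
v_3 = (0, 1, 0)ᵀ

Let N = A − (-2)·I. We want v_3 with N^3 v_3 = 0 but N^2 v_3 ≠ 0; then v_{j-1} := N · v_j for j = 3, …, 2.

Pick v_3 = (0, 1, 0)ᵀ.
Then v_2 = N · v_3 = (0, 0, -1)ᵀ.
Then v_1 = N · v_2 = (1, 0, 0)ᵀ.

Sanity check: (A − (-2)·I) v_1 = (0, 0, 0)ᵀ = 0. ✓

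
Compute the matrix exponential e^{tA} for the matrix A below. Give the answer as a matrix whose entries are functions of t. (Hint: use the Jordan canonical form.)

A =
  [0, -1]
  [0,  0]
e^{tA} =
  [1, -t]
  [0, 1]

Strategy: write A = P · J · P⁻¹ where J is a Jordan canonical form, so e^{tA} = P · e^{tJ} · P⁻¹, and e^{tJ} can be computed block-by-block.

A has Jordan form
J =
  [0, 1]
  [0, 0]
(up to reordering of blocks).

Per-block formulas:
  For a 2×2 Jordan block J_2(0): exp(t · J_2(0)) = e^(0t)·(I + t·N), where N is the 2×2 nilpotent shift.

After assembling e^{tJ} and conjugating by P, we get:

e^{tA} =
  [1, -t]
  [0, 1]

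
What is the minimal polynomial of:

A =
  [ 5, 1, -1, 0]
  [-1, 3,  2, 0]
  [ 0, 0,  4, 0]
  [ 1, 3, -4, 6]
x^4 - 18*x^3 + 120*x^2 - 352*x + 384

The characteristic polynomial is χ_A(x) = (x - 6)*(x - 4)^3, so the eigenvalues are known. The minimal polynomial is
  m_A(x) = Π_λ (x − λ)^{k_λ}
where k_λ is the size of the *largest* Jordan block for λ (equivalently, the smallest k with (A − λI)^k v = 0 for every generalised eigenvector v of λ).

  λ = 4: largest Jordan block has size 3, contributing (x − 4)^3
  λ = 6: largest Jordan block has size 1, contributing (x − 6)

So m_A(x) = (x - 6)*(x - 4)^3 = x^4 - 18*x^3 + 120*x^2 - 352*x + 384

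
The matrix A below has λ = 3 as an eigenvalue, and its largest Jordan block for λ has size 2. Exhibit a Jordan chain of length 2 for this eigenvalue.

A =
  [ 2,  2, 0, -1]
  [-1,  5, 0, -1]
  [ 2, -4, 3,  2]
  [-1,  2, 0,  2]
A Jordan chain for λ = 3 of length 2:
v_1 = (-1, -1, 2, -1)ᵀ
v_2 = (1, 0, 0, 0)ᵀ

Let N = A − (3)·I. We want v_2 with N^2 v_2 = 0 but N^1 v_2 ≠ 0; then v_{j-1} := N · v_j for j = 2, …, 2.

Pick v_2 = (1, 0, 0, 0)ᵀ.
Then v_1 = N · v_2 = (-1, -1, 2, -1)ᵀ.

Sanity check: (A − (3)·I) v_1 = (0, 0, 0, 0)ᵀ = 0. ✓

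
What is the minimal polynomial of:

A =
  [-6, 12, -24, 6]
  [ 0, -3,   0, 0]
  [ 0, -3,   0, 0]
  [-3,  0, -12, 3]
x^2 + 3*x

The characteristic polynomial is χ_A(x) = x^2*(x + 3)^2, so the eigenvalues are known. The minimal polynomial is
  m_A(x) = Π_λ (x − λ)^{k_λ}
where k_λ is the size of the *largest* Jordan block for λ (equivalently, the smallest k with (A − λI)^k v = 0 for every generalised eigenvector v of λ).

  λ = -3: largest Jordan block has size 1, contributing (x + 3)
  λ = 0: largest Jordan block has size 1, contributing (x − 0)

So m_A(x) = x*(x + 3) = x^2 + 3*x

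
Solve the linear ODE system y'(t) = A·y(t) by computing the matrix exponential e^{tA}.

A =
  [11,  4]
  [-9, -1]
e^{tA} =
  [6*t*exp(5*t) + exp(5*t), 4*t*exp(5*t)]
  [-9*t*exp(5*t), -6*t*exp(5*t) + exp(5*t)]

Strategy: write A = P · J · P⁻¹ where J is a Jordan canonical form, so e^{tA} = P · e^{tJ} · P⁻¹, and e^{tJ} can be computed block-by-block.

A has Jordan form
J =
  [5, 1]
  [0, 5]
(up to reordering of blocks).

Per-block formulas:
  For a 2×2 Jordan block J_2(5): exp(t · J_2(5)) = e^(5t)·(I + t·N), where N is the 2×2 nilpotent shift.

After assembling e^{tJ} and conjugating by P, we get:

e^{tA} =
  [6*t*exp(5*t) + exp(5*t), 4*t*exp(5*t)]
  [-9*t*exp(5*t), -6*t*exp(5*t) + exp(5*t)]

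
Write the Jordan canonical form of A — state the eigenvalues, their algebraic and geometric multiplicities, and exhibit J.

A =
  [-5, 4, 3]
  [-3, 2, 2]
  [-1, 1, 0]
J_3(-1)

The characteristic polynomial is
  det(x·I − A) = x^3 + 3*x^2 + 3*x + 1 = (x + 1)^3

Eigenvalues and multiplicities (the geometric multiplicity of λ is n − rank(A − λI), which equals the number of Jordan blocks for λ):
  λ = -1: algebraic multiplicity = 3, geometric multiplicity = 1

Determining the block sizes for each eigenvalue:
  λ = -1: one block (gm = 1), so the single block has size am = 3 → block sizes [3]

Assembling the blocks gives a Jordan form
J =
  [-1,  1,  0]
  [ 0, -1,  1]
  [ 0,  0, -1]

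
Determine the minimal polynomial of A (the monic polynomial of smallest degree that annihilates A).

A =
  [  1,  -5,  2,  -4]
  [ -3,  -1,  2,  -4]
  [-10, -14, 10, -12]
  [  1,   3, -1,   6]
x^2 - 8*x + 16

The characteristic polynomial is χ_A(x) = (x - 4)^4, so the eigenvalues are known. The minimal polynomial is
  m_A(x) = Π_λ (x − λ)^{k_λ}
where k_λ is the size of the *largest* Jordan block for λ (equivalently, the smallest k with (A − λI)^k v = 0 for every generalised eigenvector v of λ).

  λ = 4: largest Jordan block has size 2, contributing (x − 4)^2

So m_A(x) = (x - 4)^2 = x^2 - 8*x + 16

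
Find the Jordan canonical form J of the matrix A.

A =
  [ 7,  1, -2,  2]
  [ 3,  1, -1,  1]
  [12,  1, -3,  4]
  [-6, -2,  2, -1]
J_3(1) ⊕ J_1(1)

The characteristic polynomial is
  det(x·I − A) = x^4 - 4*x^3 + 6*x^2 - 4*x + 1 = (x - 1)^4

Eigenvalues and multiplicities (the geometric multiplicity of λ is n − rank(A − λI), which equals the number of Jordan blocks for λ):
  λ = 1: algebraic multiplicity = 4, geometric multiplicity = 2

Determining the block sizes for each eigenvalue:
  λ = 1: with am = 4 and gm = 2, the partition is not yet determined (e.g. several partitions of 4 into 2 parts exist). Let N = A − (1)·I. Computing rank(N^1) = 2, rank(N^2) = 1, rank(N^3) = 0; the number of blocks of size ≥ j is rank(N^{j−1}) − rank(N^j), giving [2, 1, 1]. So we have 1 block(s) of size 3, 1 block(s) of size 1 → block sizes [3, 1]

Assembling the blocks gives a Jordan form
J =
  [1, 1, 0, 0]
  [0, 1, 1, 0]
  [0, 0, 1, 0]
  [0, 0, 0, 1]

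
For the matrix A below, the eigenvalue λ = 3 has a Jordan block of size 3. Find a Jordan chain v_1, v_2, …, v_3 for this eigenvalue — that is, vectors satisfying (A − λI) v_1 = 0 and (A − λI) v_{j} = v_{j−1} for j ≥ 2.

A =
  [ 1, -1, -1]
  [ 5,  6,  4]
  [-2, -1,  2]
A Jordan chain for λ = 3 of length 3:
v_1 = (1, -3, 1)ᵀ
v_2 = (-2, 5, -2)ᵀ
v_3 = (1, 0, 0)ᵀ

Let N = A − (3)·I. We want v_3 with N^3 v_3 = 0 but N^2 v_3 ≠ 0; then v_{j-1} := N · v_j for j = 3, …, 2.

Pick v_3 = (1, 0, 0)ᵀ.
Then v_2 = N · v_3 = (-2, 5, -2)ᵀ.
Then v_1 = N · v_2 = (1, -3, 1)ᵀ.

Sanity check: (A − (3)·I) v_1 = (0, 0, 0)ᵀ = 0. ✓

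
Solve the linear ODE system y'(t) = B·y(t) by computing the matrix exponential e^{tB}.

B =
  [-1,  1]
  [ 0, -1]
e^{tB} =
  [exp(-t), t*exp(-t)]
  [0, exp(-t)]

Strategy: write B = P · J · P⁻¹ where J is a Jordan canonical form, so e^{tB} = P · e^{tJ} · P⁻¹, and e^{tJ} can be computed block-by-block.

B has Jordan form
J =
  [-1,  1]
  [ 0, -1]
(up to reordering of blocks).

Per-block formulas:
  For a 2×2 Jordan block J_2(-1): exp(t · J_2(-1)) = e^(-1t)·(I + t·N), where N is the 2×2 nilpotent shift.

After assembling e^{tJ} and conjugating by P, we get:

e^{tB} =
  [exp(-t), t*exp(-t)]
  [0, exp(-t)]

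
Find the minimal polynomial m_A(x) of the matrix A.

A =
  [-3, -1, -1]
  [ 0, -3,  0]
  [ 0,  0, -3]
x^2 + 6*x + 9

The characteristic polynomial is χ_A(x) = (x + 3)^3, so the eigenvalues are known. The minimal polynomial is
  m_A(x) = Π_λ (x − λ)^{k_λ}
where k_λ is the size of the *largest* Jordan block for λ (equivalently, the smallest k with (A − λI)^k v = 0 for every generalised eigenvector v of λ).

  λ = -3: largest Jordan block has size 2, contributing (x + 3)^2

So m_A(x) = (x + 3)^2 = x^2 + 6*x + 9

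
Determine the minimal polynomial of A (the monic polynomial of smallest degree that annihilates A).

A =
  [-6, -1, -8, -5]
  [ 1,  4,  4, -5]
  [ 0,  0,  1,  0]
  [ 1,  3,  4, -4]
x^3 + 6*x^2 + 5*x - 12

The characteristic polynomial is χ_A(x) = (x - 1)^2*(x + 3)*(x + 4), so the eigenvalues are known. The minimal polynomial is
  m_A(x) = Π_λ (x − λ)^{k_λ}
where k_λ is the size of the *largest* Jordan block for λ (equivalently, the smallest k with (A − λI)^k v = 0 for every generalised eigenvector v of λ).

  λ = -4: largest Jordan block has size 1, contributing (x + 4)
  λ = -3: largest Jordan block has size 1, contributing (x + 3)
  λ = 1: largest Jordan block has size 1, contributing (x − 1)

So m_A(x) = (x - 1)*(x + 3)*(x + 4) = x^3 + 6*x^2 + 5*x - 12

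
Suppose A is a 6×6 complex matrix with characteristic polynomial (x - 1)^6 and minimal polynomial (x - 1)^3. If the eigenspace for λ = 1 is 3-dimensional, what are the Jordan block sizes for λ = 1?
Block sizes for λ = 1: [3, 2, 1]

Step 1 — from the characteristic polynomial, algebraic multiplicity of λ = 1 is 6. From dim ker(A − (1)·I) = 3, there are exactly 3 Jordan blocks for λ = 1.
Step 2 — from the minimal polynomial, the factor (x − 1)^3 tells us the largest block for λ = 1 has size 3.
Step 3 — with total size 6, 3 blocks, and largest block 3, the block sizes (in nonincreasing order) are [3, 2, 1].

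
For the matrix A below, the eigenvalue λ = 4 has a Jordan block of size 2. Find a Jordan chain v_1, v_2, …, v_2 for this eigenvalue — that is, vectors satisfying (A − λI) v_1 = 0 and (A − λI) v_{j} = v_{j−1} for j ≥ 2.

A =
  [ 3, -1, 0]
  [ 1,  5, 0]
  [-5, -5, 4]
A Jordan chain for λ = 4 of length 2:
v_1 = (-1, 1, -5)ᵀ
v_2 = (1, 0, 0)ᵀ

Let N = A − (4)·I. We want v_2 with N^2 v_2 = 0 but N^1 v_2 ≠ 0; then v_{j-1} := N · v_j for j = 2, …, 2.

Pick v_2 = (1, 0, 0)ᵀ.
Then v_1 = N · v_2 = (-1, 1, -5)ᵀ.

Sanity check: (A − (4)·I) v_1 = (0, 0, 0)ᵀ = 0. ✓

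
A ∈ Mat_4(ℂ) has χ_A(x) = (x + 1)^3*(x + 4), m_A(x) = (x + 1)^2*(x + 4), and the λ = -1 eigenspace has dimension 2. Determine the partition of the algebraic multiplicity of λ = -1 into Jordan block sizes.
Block sizes for λ = -1: [2, 1]

Step 1 — from the characteristic polynomial, algebraic multiplicity of λ = -1 is 3. From dim ker(A − (-1)·I) = 2, there are exactly 2 Jordan blocks for λ = -1.
Step 2 — from the minimal polynomial, the factor (x + 1)^2 tells us the largest block for λ = -1 has size 2.
Step 3 — with total size 3, 2 blocks, and largest block 2, the block sizes (in nonincreasing order) are [2, 1].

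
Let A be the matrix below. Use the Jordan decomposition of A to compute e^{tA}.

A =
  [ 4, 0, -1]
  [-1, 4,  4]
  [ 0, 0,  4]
e^{tA} =
  [exp(4*t), 0, -t*exp(4*t)]
  [-t*exp(4*t), exp(4*t), t^2*exp(4*t)/2 + 4*t*exp(4*t)]
  [0, 0, exp(4*t)]

Strategy: write A = P · J · P⁻¹ where J is a Jordan canonical form, so e^{tA} = P · e^{tJ} · P⁻¹, and e^{tJ} can be computed block-by-block.

A has Jordan form
J =
  [4, 1, 0]
  [0, 4, 1]
  [0, 0, 4]
(up to reordering of blocks).

Per-block formulas:
  For a 3×3 Jordan block J_3(4): exp(t · J_3(4)) = e^(4t)·(I + t·N + (t^2/2)·N^2), where N is the 3×3 nilpotent shift.

After assembling e^{tJ} and conjugating by P, we get:

e^{tA} =
  [exp(4*t), 0, -t*exp(4*t)]
  [-t*exp(4*t), exp(4*t), t^2*exp(4*t)/2 + 4*t*exp(4*t)]
  [0, 0, exp(4*t)]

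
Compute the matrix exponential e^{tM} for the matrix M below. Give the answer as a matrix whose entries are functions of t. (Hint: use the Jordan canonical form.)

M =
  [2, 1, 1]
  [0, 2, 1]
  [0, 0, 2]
e^{tM} =
  [exp(2*t), t*exp(2*t), t^2*exp(2*t)/2 + t*exp(2*t)]
  [0, exp(2*t), t*exp(2*t)]
  [0, 0, exp(2*t)]

Strategy: write M = P · J · P⁻¹ where J is a Jordan canonical form, so e^{tM} = P · e^{tJ} · P⁻¹, and e^{tJ} can be computed block-by-block.

M has Jordan form
J =
  [2, 1, 0]
  [0, 2, 1]
  [0, 0, 2]
(up to reordering of blocks).

Per-block formulas:
  For a 3×3 Jordan block J_3(2): exp(t · J_3(2)) = e^(2t)·(I + t·N + (t^2/2)·N^2), where N is the 3×3 nilpotent shift.

After assembling e^{tJ} and conjugating by P, we get:

e^{tM} =
  [exp(2*t), t*exp(2*t), t^2*exp(2*t)/2 + t*exp(2*t)]
  [0, exp(2*t), t*exp(2*t)]
  [0, 0, exp(2*t)]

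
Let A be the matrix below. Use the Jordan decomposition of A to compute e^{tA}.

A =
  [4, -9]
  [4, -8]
e^{tA} =
  [6*t*exp(-2*t) + exp(-2*t), -9*t*exp(-2*t)]
  [4*t*exp(-2*t), -6*t*exp(-2*t) + exp(-2*t)]

Strategy: write A = P · J · P⁻¹ where J is a Jordan canonical form, so e^{tA} = P · e^{tJ} · P⁻¹, and e^{tJ} can be computed block-by-block.

A has Jordan form
J =
  [-2,  1]
  [ 0, -2]
(up to reordering of blocks).

Per-block formulas:
  For a 2×2 Jordan block J_2(-2): exp(t · J_2(-2)) = e^(-2t)·(I + t·N), where N is the 2×2 nilpotent shift.

After assembling e^{tJ} and conjugating by P, we get:

e^{tA} =
  [6*t*exp(-2*t) + exp(-2*t), -9*t*exp(-2*t)]
  [4*t*exp(-2*t), -6*t*exp(-2*t) + exp(-2*t)]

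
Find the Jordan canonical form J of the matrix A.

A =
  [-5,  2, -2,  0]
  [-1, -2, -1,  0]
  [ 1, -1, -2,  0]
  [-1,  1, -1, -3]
J_2(-3) ⊕ J_1(-3) ⊕ J_1(-3)

The characteristic polynomial is
  det(x·I − A) = x^4 + 12*x^3 + 54*x^2 + 108*x + 81 = (x + 3)^4

Eigenvalues and multiplicities (the geometric multiplicity of λ is n − rank(A − λI), which equals the number of Jordan blocks for λ):
  λ = -3: algebraic multiplicity = 4, geometric multiplicity = 3

Determining the block sizes for each eigenvalue:
  λ = -3: 3 blocks summing to 4 forces exactly one block of size 2 and the rest size 1 → block sizes [2, 1, 1]

Assembling the blocks gives a Jordan form
J =
  [-3,  1,  0,  0]
  [ 0, -3,  0,  0]
  [ 0,  0, -3,  0]
  [ 0,  0,  0, -3]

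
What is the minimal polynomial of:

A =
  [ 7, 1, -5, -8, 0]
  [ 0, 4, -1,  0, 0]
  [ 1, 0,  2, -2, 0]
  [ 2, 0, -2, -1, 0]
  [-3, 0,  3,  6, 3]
x^3 - 9*x^2 + 27*x - 27

The characteristic polynomial is χ_A(x) = (x - 3)^5, so the eigenvalues are known. The minimal polynomial is
  m_A(x) = Π_λ (x − λ)^{k_λ}
where k_λ is the size of the *largest* Jordan block for λ (equivalently, the smallest k with (A − λI)^k v = 0 for every generalised eigenvector v of λ).

  λ = 3: largest Jordan block has size 3, contributing (x − 3)^3

So m_A(x) = (x - 3)^3 = x^3 - 9*x^2 + 27*x - 27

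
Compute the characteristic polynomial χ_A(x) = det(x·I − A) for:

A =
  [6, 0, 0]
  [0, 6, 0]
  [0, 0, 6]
x^3 - 18*x^2 + 108*x - 216

Expanding det(x·I − A) (e.g. by cofactor expansion or by noting that A is similar to its Jordan form J, which has the same characteristic polynomial as A) gives
  χ_A(x) = x^3 - 18*x^2 + 108*x - 216
which factors as (x - 6)^3. The eigenvalues (with algebraic multiplicities) are λ = 6 with multiplicity 3.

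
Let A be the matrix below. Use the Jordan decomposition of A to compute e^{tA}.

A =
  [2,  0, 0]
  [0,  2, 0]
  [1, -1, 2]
e^{tA} =
  [exp(2*t), 0, 0]
  [0, exp(2*t), 0]
  [t*exp(2*t), -t*exp(2*t), exp(2*t)]

Strategy: write A = P · J · P⁻¹ where J is a Jordan canonical form, so e^{tA} = P · e^{tJ} · P⁻¹, and e^{tJ} can be computed block-by-block.

A has Jordan form
J =
  [2, 1, 0]
  [0, 2, 0]
  [0, 0, 2]
(up to reordering of blocks).

Per-block formulas:
  For a 1×1 block at λ = 2: exp(t · [2]) = [e^(2t)].
  For a 2×2 Jordan block J_2(2): exp(t · J_2(2)) = e^(2t)·(I + t·N), where N is the 2×2 nilpotent shift.

After assembling e^{tJ} and conjugating by P, we get:

e^{tA} =
  [exp(2*t), 0, 0]
  [0, exp(2*t), 0]
  [t*exp(2*t), -t*exp(2*t), exp(2*t)]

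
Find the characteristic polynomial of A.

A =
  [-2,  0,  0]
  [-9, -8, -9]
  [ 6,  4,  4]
x^3 + 6*x^2 + 12*x + 8

Expanding det(x·I − A) (e.g. by cofactor expansion or by noting that A is similar to its Jordan form J, which has the same characteristic polynomial as A) gives
  χ_A(x) = x^3 + 6*x^2 + 12*x + 8
which factors as (x + 2)^3. The eigenvalues (with algebraic multiplicities) are λ = -2 with multiplicity 3.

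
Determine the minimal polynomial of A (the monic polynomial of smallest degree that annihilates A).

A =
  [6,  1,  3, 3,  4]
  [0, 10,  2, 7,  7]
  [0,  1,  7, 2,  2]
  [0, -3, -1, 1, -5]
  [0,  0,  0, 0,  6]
x^3 - 18*x^2 + 108*x - 216

The characteristic polynomial is χ_A(x) = (x - 6)^5, so the eigenvalues are known. The minimal polynomial is
  m_A(x) = Π_λ (x − λ)^{k_λ}
where k_λ is the size of the *largest* Jordan block for λ (equivalently, the smallest k with (A − λI)^k v = 0 for every generalised eigenvector v of λ).

  λ = 6: largest Jordan block has size 3, contributing (x − 6)^3

So m_A(x) = (x - 6)^3 = x^3 - 18*x^2 + 108*x - 216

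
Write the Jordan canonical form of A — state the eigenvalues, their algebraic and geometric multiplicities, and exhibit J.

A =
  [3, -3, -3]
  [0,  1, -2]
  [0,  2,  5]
J_2(3) ⊕ J_1(3)

The characteristic polynomial is
  det(x·I − A) = x^3 - 9*x^2 + 27*x - 27 = (x - 3)^3

Eigenvalues and multiplicities (the geometric multiplicity of λ is n − rank(A − λI), which equals the number of Jordan blocks for λ):
  λ = 3: algebraic multiplicity = 3, geometric multiplicity = 2

Determining the block sizes for each eigenvalue:
  λ = 3: 2 blocks summing to 3 forces exactly one block of size 2 and the rest size 1 → block sizes [2, 1]

Assembling the blocks gives a Jordan form
J =
  [3, 1, 0]
  [0, 3, 0]
  [0, 0, 3]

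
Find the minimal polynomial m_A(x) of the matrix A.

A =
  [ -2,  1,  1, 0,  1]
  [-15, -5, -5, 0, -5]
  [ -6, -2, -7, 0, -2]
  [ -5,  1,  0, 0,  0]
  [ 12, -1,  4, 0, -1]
x^4 + 10*x^3 + 25*x^2

The characteristic polynomial is χ_A(x) = x^2*(x + 5)^3, so the eigenvalues are known. The minimal polynomial is
  m_A(x) = Π_λ (x − λ)^{k_λ}
where k_λ is the size of the *largest* Jordan block for λ (equivalently, the smallest k with (A − λI)^k v = 0 for every generalised eigenvector v of λ).

  λ = -5: largest Jordan block has size 2, contributing (x + 5)^2
  λ = 0: largest Jordan block has size 2, contributing (x − 0)^2

So m_A(x) = x^2*(x + 5)^2 = x^4 + 10*x^3 + 25*x^2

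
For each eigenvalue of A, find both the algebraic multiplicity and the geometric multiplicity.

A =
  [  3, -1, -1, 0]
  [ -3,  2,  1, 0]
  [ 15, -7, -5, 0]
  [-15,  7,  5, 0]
λ = 0: alg = 4, geom = 2

Step 1 — factor the characteristic polynomial to read off the algebraic multiplicities:
  χ_A(x) = x^4

Step 2 — compute geometric multiplicities via the rank-nullity identity g(λ) = n − rank(A − λI):
  rank(A − (0)·I) = 2, so dim ker(A − (0)·I) = n − 2 = 2

Summary:
  λ = 0: algebraic multiplicity = 4, geometric multiplicity = 2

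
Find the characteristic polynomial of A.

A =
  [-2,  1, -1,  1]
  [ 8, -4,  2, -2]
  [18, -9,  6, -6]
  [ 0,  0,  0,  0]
x^4

Expanding det(x·I − A) (e.g. by cofactor expansion or by noting that A is similar to its Jordan form J, which has the same characteristic polynomial as A) gives
  χ_A(x) = x^4
which factors as x^4. The eigenvalues (with algebraic multiplicities) are λ = 0 with multiplicity 4.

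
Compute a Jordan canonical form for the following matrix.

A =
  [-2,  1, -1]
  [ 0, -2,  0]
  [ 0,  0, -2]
J_2(-2) ⊕ J_1(-2)

The characteristic polynomial is
  det(x·I − A) = x^3 + 6*x^2 + 12*x + 8 = (x + 2)^3

Eigenvalues and multiplicities (the geometric multiplicity of λ is n − rank(A − λI), which equals the number of Jordan blocks for λ):
  λ = -2: algebraic multiplicity = 3, geometric multiplicity = 2

Determining the block sizes for each eigenvalue:
  λ = -2: 2 blocks summing to 3 forces exactly one block of size 2 and the rest size 1 → block sizes [2, 1]

Assembling the blocks gives a Jordan form
J =
  [-2,  1,  0]
  [ 0, -2,  0]
  [ 0,  0, -2]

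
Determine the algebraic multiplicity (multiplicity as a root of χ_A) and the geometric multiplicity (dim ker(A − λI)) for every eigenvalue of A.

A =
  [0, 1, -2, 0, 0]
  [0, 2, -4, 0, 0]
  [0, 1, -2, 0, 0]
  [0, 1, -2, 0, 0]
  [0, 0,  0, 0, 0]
λ = 0: alg = 5, geom = 4

Step 1 — factor the characteristic polynomial to read off the algebraic multiplicities:
  χ_A(x) = x^5

Step 2 — compute geometric multiplicities via the rank-nullity identity g(λ) = n − rank(A − λI):
  rank(A − (0)·I) = 1, so dim ker(A − (0)·I) = n − 1 = 4

Summary:
  λ = 0: algebraic multiplicity = 5, geometric multiplicity = 4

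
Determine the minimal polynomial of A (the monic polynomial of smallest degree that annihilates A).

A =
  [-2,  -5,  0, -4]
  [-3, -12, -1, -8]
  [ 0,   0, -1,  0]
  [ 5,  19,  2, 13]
x^4 + 2*x^3 - 2*x - 1

The characteristic polynomial is χ_A(x) = (x - 1)*(x + 1)^3, so the eigenvalues are known. The minimal polynomial is
  m_A(x) = Π_λ (x − λ)^{k_λ}
where k_λ is the size of the *largest* Jordan block for λ (equivalently, the smallest k with (A − λI)^k v = 0 for every generalised eigenvector v of λ).

  λ = -1: largest Jordan block has size 3, contributing (x + 1)^3
  λ = 1: largest Jordan block has size 1, contributing (x − 1)

So m_A(x) = (x - 1)*(x + 1)^3 = x^4 + 2*x^3 - 2*x - 1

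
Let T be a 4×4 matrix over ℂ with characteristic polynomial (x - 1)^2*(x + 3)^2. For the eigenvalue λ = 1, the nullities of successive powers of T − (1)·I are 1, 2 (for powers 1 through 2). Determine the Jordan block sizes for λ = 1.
Block sizes for λ = 1: [2]

From the dimensions of kernels of powers, the number of Jordan blocks of size at least j is d_j − d_{j−1} where d_j = dim ker(N^j) (with d_0 = 0). Computing the differences gives [1, 1].
The number of blocks of size exactly k is (#blocks of size ≥ k) − (#blocks of size ≥ k + 1), so the partition is: 1 block(s) of size 2.
In nonincreasing order the block sizes are [2].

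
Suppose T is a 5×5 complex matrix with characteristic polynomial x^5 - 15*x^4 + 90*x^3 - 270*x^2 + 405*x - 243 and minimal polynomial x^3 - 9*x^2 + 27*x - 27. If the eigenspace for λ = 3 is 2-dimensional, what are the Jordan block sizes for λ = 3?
Block sizes for λ = 3: [3, 2]

Step 1 — from the characteristic polynomial, algebraic multiplicity of λ = 3 is 5. From dim ker(T − (3)·I) = 2, there are exactly 2 Jordan blocks for λ = 3.
Step 2 — from the minimal polynomial, the factor (x − 3)^3 tells us the largest block for λ = 3 has size 3.
Step 3 — with total size 5, 2 blocks, and largest block 3, the block sizes (in nonincreasing order) are [3, 2].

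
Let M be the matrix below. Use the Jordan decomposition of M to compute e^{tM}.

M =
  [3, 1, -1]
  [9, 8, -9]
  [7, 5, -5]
e^{tM} =
  [3*t^2*exp(2*t)/2 + t*exp(2*t) + exp(2*t), t^2*exp(2*t) + t*exp(2*t), -3*t^2*exp(2*t)/2 - t*exp(2*t)]
  [9*t*exp(2*t), 6*t*exp(2*t) + exp(2*t), -9*t*exp(2*t)]
  [3*t^2*exp(2*t)/2 + 7*t*exp(2*t), t^2*exp(2*t) + 5*t*exp(2*t), -3*t^2*exp(2*t)/2 - 7*t*exp(2*t) + exp(2*t)]

Strategy: write M = P · J · P⁻¹ where J is a Jordan canonical form, so e^{tM} = P · e^{tJ} · P⁻¹, and e^{tJ} can be computed block-by-block.

M has Jordan form
J =
  [2, 1, 0]
  [0, 2, 1]
  [0, 0, 2]
(up to reordering of blocks).

Per-block formulas:
  For a 3×3 Jordan block J_3(2): exp(t · J_3(2)) = e^(2t)·(I + t·N + (t^2/2)·N^2), where N is the 3×3 nilpotent shift.

After assembling e^{tJ} and conjugating by P, we get:

e^{tM} =
  [3*t^2*exp(2*t)/2 + t*exp(2*t) + exp(2*t), t^2*exp(2*t) + t*exp(2*t), -3*t^2*exp(2*t)/2 - t*exp(2*t)]
  [9*t*exp(2*t), 6*t*exp(2*t) + exp(2*t), -9*t*exp(2*t)]
  [3*t^2*exp(2*t)/2 + 7*t*exp(2*t), t^2*exp(2*t) + 5*t*exp(2*t), -3*t^2*exp(2*t)/2 - 7*t*exp(2*t) + exp(2*t)]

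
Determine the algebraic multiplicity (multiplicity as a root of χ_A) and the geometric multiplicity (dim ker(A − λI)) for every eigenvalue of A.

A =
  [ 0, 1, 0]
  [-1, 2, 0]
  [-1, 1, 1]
λ = 1: alg = 3, geom = 2

Step 1 — factor the characteristic polynomial to read off the algebraic multiplicities:
  χ_A(x) = (x - 1)^3

Step 2 — compute geometric multiplicities via the rank-nullity identity g(λ) = n − rank(A − λI):
  rank(A − (1)·I) = 1, so dim ker(A − (1)·I) = n − 1 = 2

Summary:
  λ = 1: algebraic multiplicity = 3, geometric multiplicity = 2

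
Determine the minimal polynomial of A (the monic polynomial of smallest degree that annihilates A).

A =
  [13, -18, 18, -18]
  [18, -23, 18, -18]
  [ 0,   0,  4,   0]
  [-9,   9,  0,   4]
x^2 + x - 20

The characteristic polynomial is χ_A(x) = (x - 4)^2*(x + 5)^2, so the eigenvalues are known. The minimal polynomial is
  m_A(x) = Π_λ (x − λ)^{k_λ}
where k_λ is the size of the *largest* Jordan block for λ (equivalently, the smallest k with (A − λI)^k v = 0 for every generalised eigenvector v of λ).

  λ = -5: largest Jordan block has size 1, contributing (x + 5)
  λ = 4: largest Jordan block has size 1, contributing (x − 4)

So m_A(x) = (x - 4)*(x + 5) = x^2 + x - 20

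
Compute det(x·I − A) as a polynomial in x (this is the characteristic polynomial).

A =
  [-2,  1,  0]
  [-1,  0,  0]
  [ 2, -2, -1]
x^3 + 3*x^2 + 3*x + 1

Expanding det(x·I − A) (e.g. by cofactor expansion or by noting that A is similar to its Jordan form J, which has the same characteristic polynomial as A) gives
  χ_A(x) = x^3 + 3*x^2 + 3*x + 1
which factors as (x + 1)^3. The eigenvalues (with algebraic multiplicities) are λ = -1 with multiplicity 3.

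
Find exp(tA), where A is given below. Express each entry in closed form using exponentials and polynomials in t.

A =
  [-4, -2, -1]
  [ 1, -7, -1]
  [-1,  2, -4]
e^{tA} =
  [t*exp(-5*t) + exp(-5*t), -2*t*exp(-5*t), -t*exp(-5*t)]
  [t*exp(-5*t), -2*t*exp(-5*t) + exp(-5*t), -t*exp(-5*t)]
  [-t*exp(-5*t), 2*t*exp(-5*t), t*exp(-5*t) + exp(-5*t)]

Strategy: write A = P · J · P⁻¹ where J is a Jordan canonical form, so e^{tA} = P · e^{tJ} · P⁻¹, and e^{tJ} can be computed block-by-block.

A has Jordan form
J =
  [-5,  1,  0]
  [ 0, -5,  0]
  [ 0,  0, -5]
(up to reordering of blocks).

Per-block formulas:
  For a 1×1 block at λ = -5: exp(t · [-5]) = [e^(-5t)].
  For a 2×2 Jordan block J_2(-5): exp(t · J_2(-5)) = e^(-5t)·(I + t·N), where N is the 2×2 nilpotent shift.

After assembling e^{tJ} and conjugating by P, we get:

e^{tA} =
  [t*exp(-5*t) + exp(-5*t), -2*t*exp(-5*t), -t*exp(-5*t)]
  [t*exp(-5*t), -2*t*exp(-5*t) + exp(-5*t), -t*exp(-5*t)]
  [-t*exp(-5*t), 2*t*exp(-5*t), t*exp(-5*t) + exp(-5*t)]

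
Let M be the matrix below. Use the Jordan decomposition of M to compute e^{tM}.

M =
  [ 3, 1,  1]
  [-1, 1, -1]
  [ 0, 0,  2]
e^{tM} =
  [t*exp(2*t) + exp(2*t), t*exp(2*t), t*exp(2*t)]
  [-t*exp(2*t), -t*exp(2*t) + exp(2*t), -t*exp(2*t)]
  [0, 0, exp(2*t)]

Strategy: write M = P · J · P⁻¹ where J is a Jordan canonical form, so e^{tM} = P · e^{tJ} · P⁻¹, and e^{tJ} can be computed block-by-block.

M has Jordan form
J =
  [2, 1, 0]
  [0, 2, 0]
  [0, 0, 2]
(up to reordering of blocks).

Per-block formulas:
  For a 2×2 Jordan block J_2(2): exp(t · J_2(2)) = e^(2t)·(I + t·N), where N is the 2×2 nilpotent shift.
  For a 1×1 block at λ = 2: exp(t · [2]) = [e^(2t)].

After assembling e^{tJ} and conjugating by P, we get:

e^{tM} =
  [t*exp(2*t) + exp(2*t), t*exp(2*t), t*exp(2*t)]
  [-t*exp(2*t), -t*exp(2*t) + exp(2*t), -t*exp(2*t)]
  [0, 0, exp(2*t)]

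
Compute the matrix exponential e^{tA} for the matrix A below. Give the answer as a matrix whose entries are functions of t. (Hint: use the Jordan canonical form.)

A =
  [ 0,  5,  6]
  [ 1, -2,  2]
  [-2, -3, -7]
e^{tA} =
  [t^2*exp(-3*t) + 3*t*exp(-3*t) + exp(-3*t), t^2*exp(-3*t) + 5*t*exp(-3*t), 2*t^2*exp(-3*t) + 6*t*exp(-3*t)]
  [t*exp(-3*t), t*exp(-3*t) + exp(-3*t), 2*t*exp(-3*t)]
  [-t^2*exp(-3*t)/2 - 2*t*exp(-3*t), -t^2*exp(-3*t)/2 - 3*t*exp(-3*t), -t^2*exp(-3*t) - 4*t*exp(-3*t) + exp(-3*t)]

Strategy: write A = P · J · P⁻¹ where J is a Jordan canonical form, so e^{tA} = P · e^{tJ} · P⁻¹, and e^{tJ} can be computed block-by-block.

A has Jordan form
J =
  [-3,  1,  0]
  [ 0, -3,  1]
  [ 0,  0, -3]
(up to reordering of blocks).

Per-block formulas:
  For a 3×3 Jordan block J_3(-3): exp(t · J_3(-3)) = e^(-3t)·(I + t·N + (t^2/2)·N^2), where N is the 3×3 nilpotent shift.

After assembling e^{tJ} and conjugating by P, we get:

e^{tA} =
  [t^2*exp(-3*t) + 3*t*exp(-3*t) + exp(-3*t), t^2*exp(-3*t) + 5*t*exp(-3*t), 2*t^2*exp(-3*t) + 6*t*exp(-3*t)]
  [t*exp(-3*t), t*exp(-3*t) + exp(-3*t), 2*t*exp(-3*t)]
  [-t^2*exp(-3*t)/2 - 2*t*exp(-3*t), -t^2*exp(-3*t)/2 - 3*t*exp(-3*t), -t^2*exp(-3*t) - 4*t*exp(-3*t) + exp(-3*t)]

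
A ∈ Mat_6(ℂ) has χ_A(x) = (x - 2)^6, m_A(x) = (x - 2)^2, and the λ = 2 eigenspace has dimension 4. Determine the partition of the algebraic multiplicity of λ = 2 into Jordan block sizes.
Block sizes for λ = 2: [2, 2, 1, 1]

Step 1 — from the characteristic polynomial, algebraic multiplicity of λ = 2 is 6. From dim ker(A − (2)·I) = 4, there are exactly 4 Jordan blocks for λ = 2.
Step 2 — from the minimal polynomial, the factor (x − 2)^2 tells us the largest block for λ = 2 has size 2.
Step 3 — with total size 6, 4 blocks, and largest block 2, the block sizes (in nonincreasing order) are [2, 2, 1, 1].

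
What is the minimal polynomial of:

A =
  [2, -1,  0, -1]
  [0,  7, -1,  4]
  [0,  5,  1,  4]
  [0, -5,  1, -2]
x^2 - 4*x + 4

The characteristic polynomial is χ_A(x) = (x - 2)^4, so the eigenvalues are known. The minimal polynomial is
  m_A(x) = Π_λ (x − λ)^{k_λ}
where k_λ is the size of the *largest* Jordan block for λ (equivalently, the smallest k with (A − λI)^k v = 0 for every generalised eigenvector v of λ).

  λ = 2: largest Jordan block has size 2, contributing (x − 2)^2

So m_A(x) = (x - 2)^2 = x^2 - 4*x + 4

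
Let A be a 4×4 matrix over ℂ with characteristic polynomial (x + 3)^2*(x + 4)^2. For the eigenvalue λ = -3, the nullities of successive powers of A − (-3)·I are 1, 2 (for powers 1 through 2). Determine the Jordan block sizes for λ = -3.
Block sizes for λ = -3: [2]

From the dimensions of kernels of powers, the number of Jordan blocks of size at least j is d_j − d_{j−1} where d_j = dim ker(N^j) (with d_0 = 0). Computing the differences gives [1, 1].
The number of blocks of size exactly k is (#blocks of size ≥ k) − (#blocks of size ≥ k + 1), so the partition is: 1 block(s) of size 2.
In nonincreasing order the block sizes are [2].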